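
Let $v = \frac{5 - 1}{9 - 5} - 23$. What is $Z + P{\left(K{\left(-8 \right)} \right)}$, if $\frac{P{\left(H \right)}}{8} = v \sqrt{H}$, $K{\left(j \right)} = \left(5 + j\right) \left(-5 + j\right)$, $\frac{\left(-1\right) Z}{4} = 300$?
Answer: $-1200 - 176 \sqrt{39} \approx -2299.1$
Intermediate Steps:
$Z = -1200$ ($Z = \left(-4\right) 300 = -1200$)
$K{\left(j \right)} = \left(-5 + j\right) \left(5 + j\right)$
$v = -22$ ($v = \frac{4}{4} - 23 = 4 \cdot \frac{1}{4} - 23 = 1 - 23 = -22$)
$P{\left(H \right)} = - 176 \sqrt{H}$ ($P{\left(H \right)} = 8 \left(- 22 \sqrt{H}\right) = - 176 \sqrt{H}$)
$Z + P{\left(K{\left(-8 \right)} \right)} = -1200 - 176 \sqrt{-25 + \left(-8\right)^{2}} = -1200 - 176 \sqrt{-25 + 64} = -1200 - 176 \sqrt{39}$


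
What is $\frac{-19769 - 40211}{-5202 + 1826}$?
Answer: $\frac{14995}{844} \approx 17.767$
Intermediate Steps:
$\frac{-19769 - 40211}{-5202 + 1826} = - \frac{59980}{-3376} = \left(-59980\right) \left(- \frac{1}{3376}\right) = \frac{14995}{844}$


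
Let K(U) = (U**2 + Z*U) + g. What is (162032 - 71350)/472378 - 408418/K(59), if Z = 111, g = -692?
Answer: -48020222372/1102766441 ≈ -43.545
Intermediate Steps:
K(U) = -692 + U**2 + 111*U (K(U) = (U**2 + 111*U) - 692 = -692 + U**2 + 111*U)
(162032 - 71350)/472378 - 408418/K(59) = (162032 - 71350)/472378 - 408418/(-692 + 59**2 + 111*59) = 90682*(1/472378) - 408418/(-692 + 3481 + 6549) = 45341/236189 - 408418/9338 = 45341/236189 - 408418*1/9338 = 45341/236189 - 204209/4669 = -48020222372/1102766441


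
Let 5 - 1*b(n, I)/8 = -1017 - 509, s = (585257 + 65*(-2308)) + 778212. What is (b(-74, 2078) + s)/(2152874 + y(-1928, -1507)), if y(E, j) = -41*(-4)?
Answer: 1225697/2153038 ≈ 0.56929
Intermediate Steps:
s = 1213449 (s = (585257 - 150020) + 778212 = 435237 + 778212 = 1213449)
b(n, I) = 12248 (b(n, I) = 40 - 8*(-1017 - 509) = 40 - 8*(-1526) = 40 + 12208 = 12248)
y(E, j) = 164
(b(-74, 2078) + s)/(2152874 + y(-1928, -1507)) = (12248 + 1213449)/(2152874 + 164) = 1225697/2153038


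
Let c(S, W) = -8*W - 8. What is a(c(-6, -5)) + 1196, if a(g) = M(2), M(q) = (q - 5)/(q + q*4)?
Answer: 11957/10 ≈ 1195.7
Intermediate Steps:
M(q) = (-5 + q)/(5*q) (M(q) = (-5 + q)/(q + 4*q) = (-5 + q)/((5*q)) = (-5 + q)*(1/(5*q)) = (-5 + q)/(5*q))
c(S, W) = -8 - 8*W
a(g) = -3/10 (a(g) = (⅕)*(-5 + 2)/2 = (⅕)*(½)*(-3) = -3/10)
a(c(-6, -5)) + 1196 = -3/10 + 1196 = 11957/10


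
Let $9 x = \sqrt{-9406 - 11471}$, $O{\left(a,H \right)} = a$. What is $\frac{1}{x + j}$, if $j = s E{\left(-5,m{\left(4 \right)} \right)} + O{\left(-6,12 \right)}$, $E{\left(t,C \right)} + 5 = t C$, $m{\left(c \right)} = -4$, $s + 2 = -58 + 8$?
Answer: $- \frac{21222}{16687451} - \frac{3 i \sqrt{20877}}{16687451} \approx -0.0012717 - 2.5976 \cdot 10^{-5} i$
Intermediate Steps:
$s = -52$ ($s = -2 + \left(-58 + 8\right) = -2 - 50 = -52$)
$E{\left(t,C \right)} = -5 + C t$ ($E{\left(t,C \right)} = -5 + t C = -5 + C t$)
$x = \frac{i \sqrt{20877}}{9}$ ($x = \frac{\sqrt{-9406 - 11471}}{9} = \frac{\sqrt{-20877}}{9} = \frac{i \sqrt{20877}}{9} \approx 16.054 i$)
$j = -786$ ($j = - 52 \left(-5 - -20\right) - 6 = - 52 \left(-5 + 20\right) - 6 = \left(-52\right) 15 - 6 = -780 - 6 = -786$)
$\frac{1}{x + j} = \frac{1}{\frac{i \sqrt{20877}}{9} - 786} = \frac{1}{-786 + \frac{i \sqrt{20877}}{9}}$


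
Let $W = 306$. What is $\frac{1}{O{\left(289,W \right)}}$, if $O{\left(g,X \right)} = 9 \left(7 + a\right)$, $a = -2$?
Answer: $\frac{1}{45} \approx 0.022222$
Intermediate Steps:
$O{\left(g,X \right)} = 45$ ($O{\left(g,X \right)} = 9 \left(7 - 2\right) = 9 \cdot 5 = 45$)
$\frac{1}{O{\left(289,W \right)}} = \frac{1}{45}$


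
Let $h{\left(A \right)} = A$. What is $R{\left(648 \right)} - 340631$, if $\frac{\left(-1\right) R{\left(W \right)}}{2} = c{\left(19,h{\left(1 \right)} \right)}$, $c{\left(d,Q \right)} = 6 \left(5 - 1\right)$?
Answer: $-340679$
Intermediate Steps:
$c{\left(d,Q \right)} = 24$ ($c{\left(d,Q \right)} = 6 \cdot 4 = 24$)
$R{\left(W \right)} = -48$ ($R{\left(W \right)} = \left(-2\right) 24 = -48$)
$R{\left(648 \right)} - 340631 = -48 - 340631 = -340679$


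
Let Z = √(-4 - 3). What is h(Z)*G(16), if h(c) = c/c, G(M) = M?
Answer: 16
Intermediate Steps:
Z = I*√7 (Z = √(-7) = I*√7 ≈ 2.6458*I)
h(c) = 1
h(Z)*G(16) = 1*16 = 16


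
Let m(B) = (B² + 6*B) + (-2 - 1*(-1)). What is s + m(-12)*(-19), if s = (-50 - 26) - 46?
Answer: -1471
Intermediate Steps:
m(B) = -1 + B² + 6*B (m(B) = (B² + 6*B) + (-2 + 1) = (B² + 6*B) - 1 = -1 + B² + 6*B)
s = -122 (s = -76 - 46 = -122)
s + m(-12)*(-19) = -122 + (-1 + (-12)² + 6*(-12))*(-19) = -122 + (-1 + 144 - 72)*(-19) = -122 + 71*(-19) = -122 - 1349 = -1471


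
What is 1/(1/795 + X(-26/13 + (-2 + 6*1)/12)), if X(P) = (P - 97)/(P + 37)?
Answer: -795/2219 ≈ -0.35827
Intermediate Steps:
X(P) = (-97 + P)/(37 + P)
1/(1/795 + X(-26/13 + (-2 + 6*1)/12)) = 1/(1/795 + (-97 + (-26/13 + (-2 + 6*1)/12))/(37 + (-26/13 + (-2 + 6*1)/12))) = 1/(1/795 + (-97 + (-26*1/13 + (-2 + 6)*(1/12)))/(37 + (-26*1/13 + (-2 + 6)*(1/12)))) = 1/(1/795 + (-97 + (-2 + 4*(1/12)))/(37 + (-2 + 4*(1/12)))) = 1/(1/795 + (-97 + (-2 + 1/3))/(37 + (-2 + 1/3))) = 1/(1/795 + (-97 - 5/3)/(37 - 5/3)) = 1/(1/795 - 296/3/(106/3)) = 1/(1/795 + (3/106)*(-296/3)) = 1/(1/795 - 148/53) = 1/(-2219/795) = -795/2219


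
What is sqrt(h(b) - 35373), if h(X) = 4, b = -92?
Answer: I*sqrt(35369) ≈ 188.07*I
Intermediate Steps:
sqrt(h(b) - 35373) = sqrt(4 - 35373) = sqrt(-35369) = I*sqrt(35369)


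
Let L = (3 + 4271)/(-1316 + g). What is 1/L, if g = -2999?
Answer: -4315/4274 ≈ -1.0096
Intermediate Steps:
L = -4274/4315 (L = (3 + 4271)/(-1316 - 2999) = 4274/(-4315) = 4274*(-1/4315) = -4274/4315 ≈ -0.99050)
1/L = 1/(-4274/4315) = -4315/4274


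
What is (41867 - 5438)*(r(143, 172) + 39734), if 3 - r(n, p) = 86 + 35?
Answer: 1443171264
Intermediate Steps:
r(n, p) = -118 (r(n, p) = 3 - (86 + 35) = 3 - 1*121 = 3 - 121 = -118)
(41867 - 5438)*(r(143, 172) + 39734) = (41867 - 5438)*(-118 + 39734) = 36429*39616 = 1443171264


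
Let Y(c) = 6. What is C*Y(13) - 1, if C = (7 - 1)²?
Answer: 215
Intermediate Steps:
C = 36 (C = 6² = 36)
C*Y(13) - 1 = 36*6 - 1 = 216 - 1 = 215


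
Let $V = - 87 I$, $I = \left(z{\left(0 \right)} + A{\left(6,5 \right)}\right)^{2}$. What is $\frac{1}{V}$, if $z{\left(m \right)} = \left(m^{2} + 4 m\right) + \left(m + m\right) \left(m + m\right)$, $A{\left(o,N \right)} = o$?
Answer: $- \frac{1}{3132} \approx -0.00031928$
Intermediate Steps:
$z{\left(m \right)} = 4 m + 5 m^{2}$ ($z{\left(m \right)} = \left(m^{2} + 4 m\right) + 2 m 2 m = \left(m^{2} + 4 m\right) + 4 m^{2} = 4 m + 5 m^{2}$)
$I = 36$ ($I = \left(0 \left(4 + 5 \cdot 0\right) + 6\right)^{2} = \left(0 \left(4 + 0\right) + 6\right)^{2} = \left(0 \cdot 4 + 6\right)^{2} = \left(0 + 6\right)^{2} = 6^{2} = 36$)
$V = -3132$ ($V = \left(-87\right) 36 = -3132$)
$\frac{1}{V} = \frac{1}{-3132} = - \frac{1}{3132}$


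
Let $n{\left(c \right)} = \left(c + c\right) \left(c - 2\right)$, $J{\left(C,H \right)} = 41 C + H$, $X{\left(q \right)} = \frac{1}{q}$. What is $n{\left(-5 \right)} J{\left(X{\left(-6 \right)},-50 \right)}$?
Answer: $- \frac{11935}{3} \approx -3978.3$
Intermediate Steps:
$J{\left(C,H \right)} = H + 41 C$
$n{\left(c \right)} = 2 c \left(-2 + c\right)$
$n{\left(-5 \right)} J{\left(X{\left(-6 \right)},-50 \right)} = 2 \left(-5\right) \left(-2 - 5\right) \left(-50 + \frac{41}{-6}\right) = 2 \left(-5\right) \left(-7\right) \left(-50 + 41 \left(- \frac{1}{6}\right)\right) = 70 \left(-50 - \frac{41}{6}\right) = 70 \left(- \frac{341}{6}\right) = - \frac{11935}{3}$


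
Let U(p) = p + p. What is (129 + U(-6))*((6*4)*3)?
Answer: 8424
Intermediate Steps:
U(p) = 2*p
(129 + U(-6))*((6*4)*3) = (129 + 2*(-6))*((6*4)*3) = (129 - 12)*(24*3) = 117*72 = 8424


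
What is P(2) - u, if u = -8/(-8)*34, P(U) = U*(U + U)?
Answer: -26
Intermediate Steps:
P(U) = 2*U**2 (P(U) = U*(2*U) = 2*U**2)
u = 34 (u = -8*(-1/8)*34 = 1*34 = 34)
P(2) - u = 2*2**2 - 1*34 = 2*4 - 34 = 8 - 34 = -26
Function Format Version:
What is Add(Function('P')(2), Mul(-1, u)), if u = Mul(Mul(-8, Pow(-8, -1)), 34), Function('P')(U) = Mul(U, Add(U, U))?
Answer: -26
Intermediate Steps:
Function('P')(U) = Mul(2, Pow(U, 2)) (Function('P')(U) = Mul(U, Mul(2, U)) = Mul(2, Pow(U, 2)))
u = 34 (u = Mul(Mul(-8, Rational(-1, 8)), 34) = Mul(1, 34) = 34)
Add(Function('P')(2), Mul(-1, u)) = Add(Mul(2, Pow(2, 2)), Mul(-1, 34)) = Add(Mul(2, 4), -34) = Add(8, -34) = -26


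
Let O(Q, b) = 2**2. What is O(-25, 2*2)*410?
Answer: 1640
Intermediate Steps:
O(Q, b) = 4
O(-25, 2*2)*410 = 4*410 = 1640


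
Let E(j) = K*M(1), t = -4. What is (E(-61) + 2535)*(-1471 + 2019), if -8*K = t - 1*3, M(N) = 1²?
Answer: 2779319/2 ≈ 1.3897e+6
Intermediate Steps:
M(N) = 1
K = 7/8 (K = -(-4 - 1*3)/8 = -(-4 - 3)/8 = -⅛*(-7) = 7/8 ≈ 0.87500)
E(j) = 7/8 (E(j) = (7/8)*1 = 7/8)
(E(-61) + 2535)*(-1471 + 2019) = (7/8 + 2535)*(-1471 + 2019) = (20287/8)*548 = 2779319/2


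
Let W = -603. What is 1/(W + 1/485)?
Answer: -485/292454 ≈ -0.0016584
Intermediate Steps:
1/(W + 1/485) = 1/(-603 + 1/485) = 1/(-292454/485) = -485/292454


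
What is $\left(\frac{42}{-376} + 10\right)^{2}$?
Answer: $\frac{3455881}{35344} \approx 97.778$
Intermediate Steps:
$\left(\frac{42}{-376} + 10\right)^{2} = \left(42 \left(- \frac{1}{376}\right) + 10\right)^{2} = \left(- \frac{21}{188} + 10\right)^{2} = \left(\frac{1859}{188}\right)^{2} = \frac{3455881}{35344}$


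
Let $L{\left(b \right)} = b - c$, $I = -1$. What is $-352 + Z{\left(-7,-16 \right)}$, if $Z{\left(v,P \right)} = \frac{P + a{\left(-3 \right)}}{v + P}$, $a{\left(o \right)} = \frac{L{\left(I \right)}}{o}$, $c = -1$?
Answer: $- \frac{8080}{23} \approx -351.3$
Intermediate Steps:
$L{\left(b \right)} = 1 + b$ ($L{\left(b \right)} = b - -1 = b + 1 = 1 + b$)
$a{\left(o \right)} = 0$ ($a{\left(o \right)} = \frac{1 - 1}{o} = \frac{0}{o} = 0$)
$Z{\left(v,P \right)} = \frac{P}{P + v}$ ($Z{\left(v,P \right)} = \frac{P + 0}{v + P} = \frac{P}{P + v}$)
$-352 + Z{\left(-7,-16 \right)} = -352 - \frac{16}{-16 - 7} = -352 - \frac{16}{-23} = -352 - - \frac{16}{23} = -352 + \frac{16}{23} = - \frac{8080}{23}$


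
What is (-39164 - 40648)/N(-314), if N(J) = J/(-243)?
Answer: -9697158/157 ≈ -61765.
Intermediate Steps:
N(J) = -J/243 (N(J) = J*(-1/243) = -J/243)
(-39164 - 40648)/N(-314) = (-39164 - 40648)/((-1/243*(-314))) = -79812/314/243 = -79812*243/314 = -9697158/157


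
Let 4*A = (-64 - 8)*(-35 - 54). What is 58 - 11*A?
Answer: -17564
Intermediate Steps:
A = 1602 (A = ((-64 - 8)*(-35 - 54))/4 = (-72*(-89))/4 = (1/4)*6408 = 1602)
58 - 11*A = 58 - 11*1602 = 58 - 17622 = -17564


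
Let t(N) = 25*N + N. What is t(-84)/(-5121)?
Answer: 728/1707 ≈ 0.42648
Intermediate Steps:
t(N) = 26*N
t(-84)/(-5121) = (26*(-84))/(-5121) = -2184*(-1/5121) = 728/1707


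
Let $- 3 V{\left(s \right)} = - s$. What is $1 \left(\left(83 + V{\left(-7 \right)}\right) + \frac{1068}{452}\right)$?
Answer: $\frac{28147}{339} \approx 83.03$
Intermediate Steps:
$V{\left(s \right)} = \frac{s}{3}$ ($V{\left(s \right)} = - \frac{\left(-1\right) s}{3} = \frac{s}{3}$)
$1 \left(\left(83 + V{\left(-7 \right)}\right) + \frac{1068}{452}\right) = 1 \left(\left(83 + \frac{1}{3} \left(-7\right)\right) + \frac{1068}{452}\right) = 1 \left(\left(83 - \frac{7}{3}\right) + 1068 \cdot \frac{1}{452}\right) = 1 \left(\frac{242}{3} + \frac{267}{113}\right) = 1 \cdot \frac{28147}{339} = \frac{28147}{339}$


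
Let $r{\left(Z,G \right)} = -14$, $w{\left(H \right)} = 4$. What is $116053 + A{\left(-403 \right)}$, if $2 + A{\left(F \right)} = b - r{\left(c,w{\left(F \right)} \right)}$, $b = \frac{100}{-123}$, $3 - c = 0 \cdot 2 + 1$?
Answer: $\frac{14275895}{123} \approx 1.1606 \cdot 10^{5}$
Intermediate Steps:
$c = 2$ ($c = 3 - \left(0 \cdot 2 + 1\right) = 3 - \left(0 + 1\right) = 3 - 1 = 2$)
$b = - \frac{100}{123}$ ($b = 100 \left(- \frac{1}{123}\right) = - \frac{100}{123} \approx -0.81301$)
$A{\left(F \right)} = \frac{1376}{123}$ ($A{\left(F \right)} = -2 - - \frac{1622}{123} = -2 + \left(- \frac{100}{123} + 14\right) = -2 + \frac{1622}{123} = \frac{1376}{123}$)
$116053 + A{\left(-403 \right)} = 116053 + \frac{1376}{123} = \frac{14275895}{123}$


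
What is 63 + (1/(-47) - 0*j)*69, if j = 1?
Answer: 2892/47 ≈ 61.532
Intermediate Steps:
63 + (1/(-47) - 0*j)*69 = 63 + (1/(-47) - 0)*69 = 63 + (-1/47 - 1*0)*69 = 63 + (-1/47 + 0)*69 = 63 - 1/47*69 = 63 - 69/47 = 2892/47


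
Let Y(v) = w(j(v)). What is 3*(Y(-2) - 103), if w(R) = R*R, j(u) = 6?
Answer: -201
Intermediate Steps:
w(R) = R²
Y(v) = 36 (Y(v) = 6² = 36)
3*(Y(-2) - 103) = 3*(36 - 103) = 3*(-67) = -201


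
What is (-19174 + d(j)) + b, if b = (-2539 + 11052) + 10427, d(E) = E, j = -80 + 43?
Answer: -271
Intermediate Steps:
j = -37
b = 18940 (b = 8513 + 10427 = 18940)
(-19174 + d(j)) + b = (-19174 - 37) + 18940 = -19211 + 18940 = -271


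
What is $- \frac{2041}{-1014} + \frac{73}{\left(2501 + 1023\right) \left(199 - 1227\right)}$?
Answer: $\frac{284376905}{141284208} \approx 2.0128$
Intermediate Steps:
$- \frac{2041}{-1014} + \frac{73}{\left(2501 + 1023\right) \left(199 - 1227\right)} = \left(-2041\right) \left(- \frac{1}{1014}\right) + \frac{73}{3524 \left(-1028\right)} = \frac{157}{78} + \frac{73}{-3622672} = \frac{157}{78} + 73 \left(- \frac{1}{3622672}\right) = \frac{157}{78} - \frac{73}{3622672} = \frac{284376905}{141284208}$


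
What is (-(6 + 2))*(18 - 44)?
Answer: 208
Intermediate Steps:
(-(6 + 2))*(18 - 44) = -1*8*(-26) = -8*(-26) = 208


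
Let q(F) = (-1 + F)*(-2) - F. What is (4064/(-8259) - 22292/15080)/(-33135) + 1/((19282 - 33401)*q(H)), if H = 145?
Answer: 376088559997099/6307360090865092350 ≈ 5.9627e-5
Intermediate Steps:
q(F) = 2 - 3*F (q(F) = (2 - 2*F) - F = 2 - 3*F)
(4064/(-8259) - 22292/15080)/(-33135) + 1/((19282 - 33401)*q(H)) = (4064/(-8259) - 22292/15080)/(-33135) + 1/((19282 - 33401)*(2 - 3*145)) = (4064*(-1/8259) - 22292*1/15080)*(-1/33135) + 1/((-14119)*(2 - 435)) = (-4064/8259 - 5573/3770)*(-1/33135) - 1/14119/(-433) = -61348687/31136430*(-1/33135) - 1/14119*(-1/433) = 61348687/1031705608050 + 1/6113527 = 376088559997099/6307360090865092350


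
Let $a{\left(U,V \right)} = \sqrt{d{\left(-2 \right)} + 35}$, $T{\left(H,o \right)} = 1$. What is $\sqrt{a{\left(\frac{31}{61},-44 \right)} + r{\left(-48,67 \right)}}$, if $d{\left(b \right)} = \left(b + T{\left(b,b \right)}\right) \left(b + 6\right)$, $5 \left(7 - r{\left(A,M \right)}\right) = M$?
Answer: $\frac{\sqrt{-160 + 25 \sqrt{31}}}{5} \approx 0.91227 i$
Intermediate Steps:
$r{\left(A,M \right)} = 7 - \frac{M}{5}$
$d{\left(b \right)} = \left(1 + b\right) \left(6 + b\right)$ ($d{\left(b \right)} = \left(b + 1\right) \left(b + 6\right) = \left(1 + b\right) \left(6 + b\right)$)
$a{\left(U,V \right)} = \sqrt{31}$ ($a{\left(U,V \right)} = \sqrt{\left(6 + \left(-2\right)^{2} + 7 \left(-2\right)\right) + 35} = \sqrt{\left(6 + 4 - 14\right) + 35} = \sqrt{-4 + 35} = \sqrt{31}$)
$\sqrt{a{\left(\frac{31}{61},-44 \right)} + r{\left(-48,67 \right)}} = \sqrt{\sqrt{31} + \left(7 - \frac{67}{5}\right)} = \sqrt{\sqrt{31} - \frac{32}{5}} = \sqrt{- \frac{32}{5} + \sqrt{31}}$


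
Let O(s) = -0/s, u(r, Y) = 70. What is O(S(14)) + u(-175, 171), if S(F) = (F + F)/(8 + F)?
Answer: 70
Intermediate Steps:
S(F) = 2*F/(8 + F) (S(F) = (2*F)/(8 + F) = 2*F/(8 + F))
O(s) = 0 (O(s) = -9*0 = 0)
O(S(14)) + u(-175, 171) = 0 + 70 = 70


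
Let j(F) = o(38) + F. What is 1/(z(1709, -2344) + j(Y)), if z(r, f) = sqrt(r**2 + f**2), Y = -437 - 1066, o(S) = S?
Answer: 1465/6268792 + 13*sqrt(49793)/6268792 ≈ 0.00069644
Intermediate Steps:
Y = -1503
z(r, f) = sqrt(f**2 + r**2)
j(F) = 38 + F
1/(z(1709, -2344) + j(Y)) = 1/(sqrt((-2344)**2 + 1709**2) + (38 - 1503)) = 1/(sqrt(5494336 + 2920681) - 1465) = 1/(sqrt(8415017) - 1465) = 1/(13*sqrt(49793) - 1465) = 1/(-1465 + 13*sqrt(49793))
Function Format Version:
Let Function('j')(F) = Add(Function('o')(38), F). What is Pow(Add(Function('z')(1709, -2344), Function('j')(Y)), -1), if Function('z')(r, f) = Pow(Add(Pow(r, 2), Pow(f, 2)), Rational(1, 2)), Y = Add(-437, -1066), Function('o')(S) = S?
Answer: Add(Rational(1465, 6268792), Mul(Rational(13, 6268792), Pow(49793, Rational(1, 2)))) ≈ 0.00069644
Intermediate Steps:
Y = -1503
Function('z')(r, f) = Pow(Add(Pow(f, 2), Pow(r, 2)), Rational(1, 2))
Function('j')(F) = Add(38, F)
Pow(Add(Function('z')(1709, -2344), Function('j')(Y)), -1) = Pow(Add(Pow(Add(Pow(-2344, 2), Pow(1709, 2)), Rational(1, 2)), Add(38, -1503)), -1) = Pow(Add(Pow(Add(5494336, 2920681), Rational(1, 2)), -1465), -1) = Pow(Add(Pow(8415017, Rational(1, 2)), -1465), -1) = Pow(Add(Mul(13, Pow(49793, Rational(1, 2))), -1465), -1) = Pow(Add(-1465, Mul(13, Pow(49793, Rational(1, 2)))), -1)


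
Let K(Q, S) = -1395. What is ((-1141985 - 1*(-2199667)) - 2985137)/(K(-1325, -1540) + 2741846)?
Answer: -1927455/2740451 ≈ -0.70333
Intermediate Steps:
((-1141985 - 1*(-2199667)) - 2985137)/(K(-1325, -1540) + 2741846) = ((-1141985 - 1*(-2199667)) - 2985137)/(-1395 + 2741846) = ((-1141985 + 2199667) - 2985137)/2740451 = (1057682 - 2985137)*(1/2740451) = -1927455*1/2740451 = -1927455/2740451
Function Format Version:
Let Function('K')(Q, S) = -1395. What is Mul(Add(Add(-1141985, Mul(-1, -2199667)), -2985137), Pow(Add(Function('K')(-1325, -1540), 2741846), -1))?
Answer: Rational(-1927455, 2740451) ≈ -0.70333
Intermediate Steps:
Mul(Add(Add(-1141985, Mul(-1, -2199667)), -2985137), Pow(Add(Function('K')(-1325, -1540), 2741846), -1)) = Mul(Add(Add(-1141985, Mul(-1, -2199667)), -2985137), Pow(Add(-1395, 2741846), -1)) = Mul(Add(Add(-1141985, 2199667), -2985137), Pow(2740451, -1)) = Mul(Add(1057682, -2985137), Rational(1, 2740451)) = Mul(-1927455, Rational(1, 2740451)) = Rational(-1927455, 2740451)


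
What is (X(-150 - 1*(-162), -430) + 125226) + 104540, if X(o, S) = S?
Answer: 229336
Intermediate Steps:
(X(-150 - 1*(-162), -430) + 125226) + 104540 = (-430 + 125226) + 104540 = 124796 + 104540 = 229336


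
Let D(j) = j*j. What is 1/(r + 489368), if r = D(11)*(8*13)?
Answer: 1/501952 ≈ 1.9922e-6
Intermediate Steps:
D(j) = j²
r = 12584 (r = 11²*(8*13) = 121*104 = 12584)
1/(r + 489368) = 1/(12584 + 489368) = 1/501952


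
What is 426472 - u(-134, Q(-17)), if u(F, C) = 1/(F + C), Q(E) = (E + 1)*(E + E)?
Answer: 174853519/410 ≈ 4.2647e+5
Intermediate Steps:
Q(E) = 2*E*(1 + E) (Q(E) = (1 + E)*(2*E) = 2*E*(1 + E))
u(F, C) = 1/(C + F)
426472 - u(-134, Q(-17)) = 426472 - 1/(2*(-17)*(1 - 17) - 134) = 426472 - 1/(2*(-17)*(-16) - 134) = 426472 - 1/(544 - 134) = 426472 - 1/410 = 174853519/410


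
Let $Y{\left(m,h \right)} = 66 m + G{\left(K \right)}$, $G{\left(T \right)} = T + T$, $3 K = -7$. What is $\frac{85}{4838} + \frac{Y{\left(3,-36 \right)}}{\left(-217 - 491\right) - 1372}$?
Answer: $- \frac{56891}{754728} \approx -0.075379$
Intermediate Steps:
$K = - \frac{7}{3}$ ($K = \frac{1}{3} \left(-7\right) = - \frac{7}{3} \approx -2.3333$)
$G{\left(T \right)} = 2 T$
$Y{\left(m,h \right)} = - \frac{14}{3} + 66 m$ ($Y{\left(m,h \right)} = 66 m + 2 \left(- \frac{7}{3}\right) = 66 m - \frac{14}{3} = - \frac{14}{3} + 66 m$)
$\frac{85}{4838} + \frac{Y{\left(3,-36 \right)}}{\left(-217 - 491\right) - 1372} = \frac{85}{4838} + \frac{- \frac{14}{3} + 66 \cdot 3}{\left(-217 - 491\right) - 1372} = 85 \cdot \frac{1}{4838} + \frac{- \frac{14}{3} + 198}{-708 - 1372} = \frac{85}{4838} + \frac{580}{3 \left(-2080\right)} = \frac{85}{4838} + \frac{580}{3} \left(- \frac{1}{2080}\right) = \frac{85}{4838} - \frac{29}{312} = - \frac{56891}{754728}$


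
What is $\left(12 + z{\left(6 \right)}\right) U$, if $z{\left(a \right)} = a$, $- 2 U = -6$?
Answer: $54$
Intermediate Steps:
$U = 3$ ($U = \left(- \frac{1}{2}\right) \left(-6\right) = 3$)
$\left(12 + z{\left(6 \right)}\right) U = \left(12 + 6\right) 3 = 18 \cdot 3 = 54$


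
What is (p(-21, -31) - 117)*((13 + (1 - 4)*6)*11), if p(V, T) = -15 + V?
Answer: 8415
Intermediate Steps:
(p(-21, -31) - 117)*((13 + (1 - 4)*6)*11) = ((-15 - 21) - 117)*((13 + (1 - 4)*6)*11) = (-36 - 117)*((13 - 3*6)*11) = -153*(13 - 18)*11 = -(-765)*11 = -153*(-55) = 8415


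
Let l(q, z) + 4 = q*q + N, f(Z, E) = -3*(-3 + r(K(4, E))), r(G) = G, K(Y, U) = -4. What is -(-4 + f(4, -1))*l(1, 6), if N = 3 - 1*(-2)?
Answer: -34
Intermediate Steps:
f(Z, E) = 21 (f(Z, E) = -3*(-3 - 4) = -3*(-7) = 21)
N = 5 (N = 3 + 2 = 5)
l(q, z) = 1 + q**2 (l(q, z) = -4 + (q*q + 5) = -4 + (q**2 + 5) = -4 + (5 + q**2) = 1 + q**2)
-(-4 + f(4, -1))*l(1, 6) = -(-4 + 21)*(1 + 1**2) = -17*(1 + 1) = -17*2 = -1*34 = -34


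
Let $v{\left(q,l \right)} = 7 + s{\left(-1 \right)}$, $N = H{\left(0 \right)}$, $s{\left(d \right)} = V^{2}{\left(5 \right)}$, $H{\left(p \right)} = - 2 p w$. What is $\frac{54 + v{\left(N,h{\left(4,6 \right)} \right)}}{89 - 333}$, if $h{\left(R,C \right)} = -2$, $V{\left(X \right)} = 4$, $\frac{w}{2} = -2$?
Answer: $- \frac{77}{244} \approx -0.31557$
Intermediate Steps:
$w = -4$ ($w = 2 \left(-2\right) = -4$)
$H{\left(p \right)} = 8 p$ ($H{\left(p \right)} = - 2 p \left(-4\right) = 8 p$)
$s{\left(d \right)} = 16$ ($s{\left(d \right)} = 4^{2} = 16$)
$N = 0$ ($N = 8 \cdot 0 = 0$)
$v{\left(q,l \right)} = 23$ ($v{\left(q,l \right)} = 7 + 16 = 23$)
$\frac{54 + v{\left(N,h{\left(4,6 \right)} \right)}}{89 - 333} = \frac{54 + 23}{89 - 333} = \frac{77}{-244} = 77 \left(- \frac{1}{244}\right) = - \frac{77}{244}$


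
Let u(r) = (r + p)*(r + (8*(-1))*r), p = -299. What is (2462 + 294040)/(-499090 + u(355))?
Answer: -49417/106375 ≈ -0.46455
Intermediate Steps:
u(r) = -7*r*(-299 + r) (u(r) = (r - 299)*(r + (8*(-1))*r) = (-299 + r)*(r - 8*r) = (-299 + r)*(-7*r) = -7*r*(-299 + r))
(2462 + 294040)/(-499090 + u(355)) = (2462 + 294040)/(-499090 + 7*355*(299 - 1*355)) = 296502/(-499090 + 7*355*(299 - 355)) = 296502/(-499090 + 7*355*(-56)) = 296502/(-499090 - 139160) = 296502/(-638250) = 296502*(-1/638250) = -49417/106375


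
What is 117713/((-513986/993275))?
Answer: -116921380075/513986 ≈ -2.2748e+5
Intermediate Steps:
117713/((-513986/993275)) = 117713/((-513986*1/993275)) = 117713/(-513986/993275) = 117713*(-993275/513986) = -116921380075/513986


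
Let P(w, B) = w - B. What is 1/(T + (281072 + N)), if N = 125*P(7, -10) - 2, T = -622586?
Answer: -1/339391 ≈ -2.9465e-6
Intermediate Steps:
N = 2123 (N = 125*(7 - 1*(-10)) - 2 = 125*(7 + 10) - 2 = 125*17 - 2 = 2125 - 2 = 2123)
1/(T + (281072 + N)) = 1/(-622586 + (281072 + 2123)) = 1/(-622586 + 283195) = 1/(-339391) = -1/339391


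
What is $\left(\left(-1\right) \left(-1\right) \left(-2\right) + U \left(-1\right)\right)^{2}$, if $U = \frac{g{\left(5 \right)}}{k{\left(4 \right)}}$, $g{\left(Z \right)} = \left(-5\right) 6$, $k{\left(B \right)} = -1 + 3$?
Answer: $169$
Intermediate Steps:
$k{\left(B \right)} = 2$
$g{\left(Z \right)} = -30$
$U = -15$ ($U = - \frac{30}{2} = \left(-30\right) \frac{1}{2} = -15$)
$\left(\left(-1\right) \left(-1\right) \left(-2\right) + U \left(-1\right)\right)^{2} = \left(\left(-1\right) \left(-1\right) \left(-2\right) - -15\right)^{2} = \left(1 \left(-2\right) + 15\right)^{2} = \left(-2 + 15\right)^{2} = 13^{2} = 169$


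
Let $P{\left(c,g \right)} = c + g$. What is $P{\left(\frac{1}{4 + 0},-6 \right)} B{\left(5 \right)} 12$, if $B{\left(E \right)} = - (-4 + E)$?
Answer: $69$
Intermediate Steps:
$B{\left(E \right)} = 4 - E$
$P{\left(\frac{1}{4 + 0},-6 \right)} B{\left(5 \right)} 12 = \left(\frac{1}{4 + 0} - 6\right) \left(4 - 5\right) 12 = \left(\frac{1}{4} - 6\right) \left(4 - 5\right) 12 = \left(\frac{1}{4} - 6\right) \left(-1\right) 12 = \left(- \frac{23}{4}\right) \left(-1\right) 12 = \frac{23}{4} \cdot 12 = 69$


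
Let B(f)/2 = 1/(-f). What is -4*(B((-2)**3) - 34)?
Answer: 135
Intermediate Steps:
B(f) = -2/f (B(f) = 2/((-f)) = 2*(-1/f) = -2/f)
-4*(B((-2)**3) - 34) = -4*(-2/((-2)**3) - 34) = -4*(-2/(-8) - 34) = -4*(-2*(-1/8) - 34) = -4*(1/4 - 34) = -4*(-135/4) = 135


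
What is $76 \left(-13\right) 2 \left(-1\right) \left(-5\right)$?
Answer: $-9880$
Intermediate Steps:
$76 \left(-13\right) 2 \left(-1\right) \left(-5\right) = - 988 \left(\left(-2\right) \left(-5\right)\right) = \left(-988\right) 10 = -9880$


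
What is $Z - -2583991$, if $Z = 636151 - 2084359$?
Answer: $1135783$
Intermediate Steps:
$Z = -1448208$
$Z - -2583991 = -1448208 - -2583991 = -1448208 + 2583991 = 1135783$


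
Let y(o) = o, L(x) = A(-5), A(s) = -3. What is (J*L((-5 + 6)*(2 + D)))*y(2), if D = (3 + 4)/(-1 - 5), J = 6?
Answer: -36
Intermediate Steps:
D = -7/6 (D = 7/(-6) = 7*(-⅙) = -7/6 ≈ -1.1667)
L(x) = -3
(J*L((-5 + 6)*(2 + D)))*y(2) = (6*(-3))*2 = -18*2 = -36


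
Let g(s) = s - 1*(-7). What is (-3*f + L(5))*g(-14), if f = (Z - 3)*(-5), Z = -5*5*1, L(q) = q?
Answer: 2905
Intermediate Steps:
g(s) = 7 + s (g(s) = s + 7 = 7 + s)
Z = -25 (Z = -25*1 = -25)
f = 140 (f = (-25 - 3)*(-5) = -28*(-5) = 140)
(-3*f + L(5))*g(-14) = (-3*140 + 5)*(7 - 14) = (-420 + 5)*(-7) = -415*(-7) = 2905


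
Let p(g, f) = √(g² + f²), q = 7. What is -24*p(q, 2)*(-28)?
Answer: 672*√53 ≈ 4892.2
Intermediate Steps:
p(g, f) = √(f² + g²)
-24*p(q, 2)*(-28) = -24*√(2² + 7²)*(-28) = -24*√(4 + 49)*(-28) = -24*√53*(-28) = 672*√53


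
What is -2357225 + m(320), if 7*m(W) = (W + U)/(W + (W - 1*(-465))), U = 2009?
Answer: -1072537238/455 ≈ -2.3572e+6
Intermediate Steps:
m(W) = (2009 + W)/(7*(465 + 2*W)) (m(W) = ((W + 2009)/(W + (W - 1*(-465))))/7 = ((2009 + W)/(W + (W + 465)))/7 = ((2009 + W)/(W + (465 + W)))/7 = ((2009 + W)/(465 + 2*W))/7 = (2009 + W)/(7*(465 + 2*W)))
-2357225 + m(320) = -2357225 + (2009 + 320)/(7*(465 + 2*320)) = -2357225 + (⅐)*2329/(465 + 640) = -2357225 + (⅐)*2329/1105 = -2357225 + (⅐)*(1/1105)*2329 = -2357225 + 137/455 = -1072537238/455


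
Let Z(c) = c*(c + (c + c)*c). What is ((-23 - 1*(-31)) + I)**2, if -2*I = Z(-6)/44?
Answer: 625/4 ≈ 156.25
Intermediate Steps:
Z(c) = c*(c + 2*c**2) (Z(c) = c*(c + (2*c)*c) = c*(c + 2*c**2))
I = 9/2 (I = -(-6)**2*(1 + 2*(-6))/(2*44) = -36*(1 - 12)/(2*44) = -36*(-11)/(2*44) = -(-198)/44 = -1/2*(-9) = 9/2 ≈ 4.5000)
((-23 - 1*(-31)) + I)**2 = ((-23 - 1*(-31)) + 9/2)**2 = ((-23 + 31) + 9/2)**2 = (8 + 9/2)**2 = (25/2)**2 = 625/4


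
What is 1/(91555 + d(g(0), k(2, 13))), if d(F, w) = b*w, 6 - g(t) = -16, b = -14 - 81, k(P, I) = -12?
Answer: 1/92695 ≈ 1.0788e-5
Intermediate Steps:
b = -95
g(t) = 22 (g(t) = 6 - 1*(-16) = 6 + 16 = 22)
d(F, w) = -95*w
1/(91555 + d(g(0), k(2, 13))) = 1/(91555 - 95*(-12)) = 1/(91555 + 1140) = 1/92695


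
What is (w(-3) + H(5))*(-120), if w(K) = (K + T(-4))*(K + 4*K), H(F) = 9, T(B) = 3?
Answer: -1080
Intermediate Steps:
w(K) = 5*K*(3 + K) (w(K) = (K + 3)*(K + 4*K) = (3 + K)*(5*K) = 5*K*(3 + K))
(w(-3) + H(5))*(-120) = (5*(-3)*(3 - 3) + 9)*(-120) = (5*(-3)*0 + 9)*(-120) = (0 + 9)*(-120) = 9*(-120) = -1080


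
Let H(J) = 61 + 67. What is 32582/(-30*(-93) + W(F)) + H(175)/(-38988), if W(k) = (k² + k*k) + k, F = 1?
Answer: 5569954/477603 ≈ 11.662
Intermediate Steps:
H(J) = 128
W(k) = k + 2*k² (W(k) = (k² + k²) + k = 2*k² + k = k + 2*k²)
32582/(-30*(-93) + W(F)) + H(175)/(-38988) = 32582/(-30*(-93) + 1*(1 + 2*1)) + 128/(-38988) = 32582/(2790 + 1*(1 + 2)) + 128*(-1/38988) = 32582/(2790 + 1*3) - 32/9747 = 32582/(2790 + 3) - 32/9747 = 32582/2793 - 32/9747 = 5569954/477603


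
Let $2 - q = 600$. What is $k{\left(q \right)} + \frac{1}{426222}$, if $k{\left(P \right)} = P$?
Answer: $- \frac{254880755}{426222} \approx -598.0$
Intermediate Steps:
$q = -598$ ($q = 2 - 600 = -598$)
$k{\left(q \right)} + \frac{1}{426222} = -598 + \frac{1}{426222} = - \frac{254880755}{426222}$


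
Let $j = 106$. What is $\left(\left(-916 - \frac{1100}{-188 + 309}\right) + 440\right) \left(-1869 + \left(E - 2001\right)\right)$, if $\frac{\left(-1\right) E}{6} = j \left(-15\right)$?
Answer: $- \frac{30255120}{11} \approx -2.7505 \cdot 10^{6}$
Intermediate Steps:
$E = 9540$ ($E = - 6 \cdot 106 \left(-15\right) = \left(-6\right) \left(-1590\right) = 9540$)
$\left(\left(-916 - \frac{1100}{-188 + 309}\right) + 440\right) \left(-1869 + \left(E - 2001\right)\right) = \left(\left(-916 - \frac{1100}{-188 + 309}\right) + 440\right) \left(-1869 + \left(9540 - 2001\right)\right) = \left(\left(-916 - \frac{1100}{121}\right) + 440\right) \left(-1869 + 7539\right) = \left(\left(-916 - \frac{100}{11}\right) + 440\right) 5670 = \left(- \frac{10176}{11} + 440\right) 5670 = \left(- \frac{5336}{11}\right) 5670 = - \frac{30255120}{11}$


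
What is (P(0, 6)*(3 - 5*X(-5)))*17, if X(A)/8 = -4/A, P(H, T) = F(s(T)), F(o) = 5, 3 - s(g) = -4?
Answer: -2465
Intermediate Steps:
s(g) = 7 (s(g) = 3 - 1*(-4) = 3 + 4 = 7)
P(H, T) = 5
X(A) = -32/A (X(A) = 8*(-4/A) = -32/A)
(P(0, 6)*(3 - 5*X(-5)))*17 = (5*(3 - (-160)/(-5)))*17 = (5*(3 - (-160)*(-1)/5))*17 = (5*(3 - 5*32/5))*17 = (5*(3 - 32))*17 = (5*(-29))*17 = -145*17 = -2465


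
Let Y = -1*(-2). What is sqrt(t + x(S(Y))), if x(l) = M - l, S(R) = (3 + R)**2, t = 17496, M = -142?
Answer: sqrt(17329) ≈ 131.64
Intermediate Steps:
Y = 2
x(l) = -142 - l
sqrt(t + x(S(Y))) = sqrt(17496 + (-142 - (3 + 2)**2)) = sqrt(17496 + (-142 - 1*5**2)) = sqrt(17496 + (-142 - 1*25)) = sqrt(17496 + (-142 - 25)) = sqrt(17496 - 167) = sqrt(17329)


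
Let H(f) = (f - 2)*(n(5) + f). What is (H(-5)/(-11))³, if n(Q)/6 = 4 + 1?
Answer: 5359375/1331 ≈ 4026.6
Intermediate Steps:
n(Q) = 30 (n(Q) = 6*(4 + 1) = 6*5 = 30)
H(f) = (-2 + f)*(30 + f) (H(f) = (f - 2)*(30 + f) = (-2 + f)*(30 + f))
(H(-5)/(-11))³ = ((-60 + (-5)² + 28*(-5))/(-11))³ = ((-60 + 25 - 140)*(-1/11))³ = (-175*(-1/11))³ = (175/11)³ = 5359375/1331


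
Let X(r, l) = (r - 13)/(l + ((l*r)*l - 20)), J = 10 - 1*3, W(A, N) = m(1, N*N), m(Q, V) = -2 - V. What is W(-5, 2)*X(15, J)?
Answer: -6/361 ≈ -0.016620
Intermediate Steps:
W(A, N) = -2 - N² (W(A, N) = -2 - N*N = -2 - N²)
J = 7 (J = 10 - 3 = 7)
X(r, l) = (-13 + r)/(-20 + l + r*l²) (X(r, l) = (-13 + r)/(l + (r*l² - 20)) = (-13 + r)/(l + (-20 + r*l²)) = (-13 + r)/(-20 + l + r*l²))
W(-5, 2)*X(15, J) = (-2 - 1*2²)*((-13 + 15)/(-20 + 7 + 15*7²)) = (-2 - 1*4)*(2/(-20 + 7 + 15*49)) = (-2 - 4)*(2/(-20 + 7 + 735)) = -6*2/722 = -3*2/361 = -6*1/361 = -6/361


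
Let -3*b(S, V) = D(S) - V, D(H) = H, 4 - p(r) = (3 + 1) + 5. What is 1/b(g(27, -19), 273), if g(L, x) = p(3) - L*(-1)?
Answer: 3/251 ≈ 0.011952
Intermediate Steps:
p(r) = -5 (p(r) = 4 - ((3 + 1) + 5) = 4 - (4 + 5) = 4 - 1*9 = 4 - 9 = -5)
g(L, x) = -5 + L (g(L, x) = -5 - L*(-1) = -5 - (-1)*L = -5 + L)
b(S, V) = -S/3 + V/3 (b(S, V) = -(S - V)/3 = -S/3 + V/3)
1/b(g(27, -19), 273) = 1/(-(-5 + 27)/3 + (⅓)*273) = 1/(-⅓*22 + 91) = 1/(-22/3 + 91) = 1/(251/3) = 3/251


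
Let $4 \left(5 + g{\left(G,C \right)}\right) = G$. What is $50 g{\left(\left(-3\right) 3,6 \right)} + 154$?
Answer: $- \frac{417}{2} \approx -208.5$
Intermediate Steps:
$g{\left(G,C \right)} = -5 + \frac{G}{4}$
$50 g{\left(\left(-3\right) 3,6 \right)} + 154 = 50 \left(-5 + \frac{\left(-3\right) 3}{4}\right) + 154 = 50 \left(-5 + \frac{1}{4} \left(-9\right)\right) + 154 = 50 \left(-5 - \frac{9}{4}\right) + 154 = 50 \left(- \frac{29}{4}\right) + 154 = - \frac{725}{2} + 154 = - \frac{417}{2}$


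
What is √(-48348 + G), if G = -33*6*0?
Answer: 6*I*√1343 ≈ 219.88*I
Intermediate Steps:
G = 0 (G = -198*0 = 0)
√(-48348 + G) = √(-48348 + 0) = √(-48348) = 6*I*√1343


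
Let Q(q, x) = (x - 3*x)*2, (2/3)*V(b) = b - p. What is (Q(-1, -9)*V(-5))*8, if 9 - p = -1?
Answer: -6480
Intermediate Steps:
p = 10 (p = 9 - 1*(-1) = 9 + 1 = 10)
V(b) = -15 + 3*b/2 (V(b) = 3*(b - 1*10)/2 = 3*(b - 10)/2 = 3*(-10 + b)/2 = -15 + 3*b/2)
Q(q, x) = -4*x (Q(q, x) = -2*x*2 = -4*x)
(Q(-1, -9)*V(-5))*8 = ((-4*(-9))*(-15 + (3/2)*(-5)))*8 = (36*(-15 - 15/2))*8 = (36*(-45/2))*8 = -810*8 = -6480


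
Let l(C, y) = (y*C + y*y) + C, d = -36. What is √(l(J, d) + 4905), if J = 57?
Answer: √4206 ≈ 64.854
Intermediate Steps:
l(C, y) = C + y² + C*y (l(C, y) = (C*y + y²) + C = (y² + C*y) + C = C + y² + C*y)
√(l(J, d) + 4905) = √((57 + (-36)² + 57*(-36)) + 4905) = √((57 + 1296 - 2052) + 4905) = √(-699 + 4905) = √4206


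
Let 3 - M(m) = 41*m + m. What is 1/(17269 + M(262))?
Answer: 1/6268 ≈ 0.00015954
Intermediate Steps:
M(m) = 3 - 42*m (M(m) = 3 - (41*m + m) = 3 - 42*m)
1/(17269 + M(262)) = 1/(17269 + (3 - 42*262)) = 1/(17269 + (3 - 11004)) = 1/(17269 - 11001) = 1/6268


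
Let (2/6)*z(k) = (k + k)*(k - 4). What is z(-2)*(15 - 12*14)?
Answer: -11016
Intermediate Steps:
z(k) = 6*k*(-4 + k) (z(k) = 3*((k + k)*(k - 4)) = 3*((2*k)*(-4 + k)) = 3*(2*k*(-4 + k)) = 6*k*(-4 + k))
z(-2)*(15 - 12*14) = (6*(-2)*(-4 - 2))*(15 - 12*14) = (6*(-2)*(-6))*(15 - 168) = 72*(-153) = -11016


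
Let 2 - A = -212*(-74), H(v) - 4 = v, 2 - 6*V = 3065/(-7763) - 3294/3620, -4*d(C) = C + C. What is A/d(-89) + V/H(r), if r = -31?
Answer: -23805058893313/67529250180 ≈ -352.51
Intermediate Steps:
d(C) = -C/2 (d(C) = -(C + C)/4 = -C/2)
V = 15478457/28102060 (V = ⅓ - (3065/(-7763) - 3294/3620)/6 = ⅓ - (3065*(-1/7763) - 3294*1/3620)/6 = ⅓ - (-3065/7763 - 1647/1810)/6 = ⅓ - ⅙*(-18333311/14051030) = ⅓ + 18333311/84306180 = 15478457/28102060 ≈ 0.55079)
H(v) = 4 + v
A = -15686 (A = 2 - (-212)*(-74) = 2 - 1*15688 = 2 - 15688 = -15686)
A/d(-89) + V/H(r) = -15686/((-½*(-89))) + 15478457/(28102060*(4 - 31)) = -15686/89/2 + (15478457/28102060)/(-27) = -15686*2/89 + (15478457/28102060)*(-1/27) = -31372/89 - 15478457/758755620 = -23805058893313/67529250180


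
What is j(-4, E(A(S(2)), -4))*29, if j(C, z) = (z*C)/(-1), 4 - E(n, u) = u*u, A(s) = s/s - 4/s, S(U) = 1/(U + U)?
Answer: -1392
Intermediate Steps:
S(U) = 1/(2*U)
A(s) = 1 - 4/s
E(n, u) = 4 - u² (E(n, u) = 4 - u*u = 4 - u²)
j(C, z) = -C*z (j(C, z) = (C*z)*(-1) = -C*z)
j(-4, E(A(S(2)), -4))*29 = -1*(-4)*(4 - 1*(-4)²)*29 = -1*(-4)*(4 - 1*16)*29 = -1*(-4)*(4 - 16)*29 = -1*(-4)*(-12)*29 = -48*29 = -1392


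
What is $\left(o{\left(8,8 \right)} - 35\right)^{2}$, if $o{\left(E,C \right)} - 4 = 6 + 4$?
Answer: $441$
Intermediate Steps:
$o{\left(E,C \right)} = 14$ ($o{\left(E,C \right)} = 4 + \left(6 + 4\right) = 4 + 10 = 14$)
$\left(o{\left(8,8 \right)} - 35\right)^{2} = \left(14 - 35\right)^{2} = \left(-21\right)^{2} = 441$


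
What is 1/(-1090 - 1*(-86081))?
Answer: 1/84991 ≈ 1.1766e-5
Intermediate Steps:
1/(-1090 - 1*(-86081)) = 1/(-1090 + 86081) = 1/84991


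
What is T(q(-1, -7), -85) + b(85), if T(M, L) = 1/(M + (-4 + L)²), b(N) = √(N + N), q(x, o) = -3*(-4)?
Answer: 1/7933 + √170 ≈ 13.039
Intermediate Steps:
q(x, o) = 12
b(N) = √2*√N (b(N) = √(2*N) = √2*√N)
T(q(-1, -7), -85) + b(85) = 1/(12 + (-4 - 85)²) + √2*√85 = 1/(12 + (-89)²) + √170 = 1/(12 + 7921) + √170 = 1/7933 + √170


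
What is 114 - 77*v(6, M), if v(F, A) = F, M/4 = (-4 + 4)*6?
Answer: -348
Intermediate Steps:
M = 0 (M = 4*((-4 + 4)*6) = 4*(0*6) = 4*0 = 0)
114 - 77*v(6, M) = 114 - 77*6 = 114 - 462 = -348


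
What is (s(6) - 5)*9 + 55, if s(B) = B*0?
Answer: 10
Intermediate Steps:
s(B) = 0
(s(6) - 5)*9 + 55 = (0 - 5)*9 + 55 = -5*9 + 55 = -45 + 55 = 10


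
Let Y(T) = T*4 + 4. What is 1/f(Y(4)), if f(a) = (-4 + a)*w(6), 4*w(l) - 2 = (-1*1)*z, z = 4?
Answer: -⅛ ≈ -0.12500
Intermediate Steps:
Y(T) = 4 + 4*T (Y(T) = 4*T + 4 = 4 + 4*T)
w(l) = -½ (w(l) = ½ + (-1*1*4)/4 = ½ + (-1*4)/4 = ½ + (¼)*(-4) = ½ - 1 = -½)
f(a) = 2 - a/2 (f(a) = (-4 + a)*(-½) = 2 - a/2)
1/f(Y(4)) = 1/(2 - (4 + 4*4)/2) = 1/(2 - (4 + 16)/2) = 1/(2 - ½*20) = 1/(2 - 10) = 1/(-8) = -⅛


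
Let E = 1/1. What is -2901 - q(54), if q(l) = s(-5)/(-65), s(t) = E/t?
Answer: -942826/325 ≈ -2901.0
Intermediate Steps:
E = 1
s(t) = 1/t
q(l) = 1/325 (q(l) = 1/(-5*(-65)) = -⅕*(-1/65) = 1/325)
-2901 - q(54) = -2901 - 1*1/325 = -2901 - 1/325 = -942826/325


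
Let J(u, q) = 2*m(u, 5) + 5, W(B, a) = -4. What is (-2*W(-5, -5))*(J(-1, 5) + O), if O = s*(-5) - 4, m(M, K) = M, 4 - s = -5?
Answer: -368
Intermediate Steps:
s = 9 (s = 4 - 1*(-5) = 4 + 5 = 9)
J(u, q) = 5 + 2*u (J(u, q) = 2*u + 5 = 5 + 2*u)
O = -49 (O = 9*(-5) - 4 = -45 - 4 = -49)
(-2*W(-5, -5))*(J(-1, 5) + O) = (-2*(-4))*((5 + 2*(-1)) - 49) = 8*((5 - 2) - 49) = 8*(3 - 49) = 8*(-46) = -368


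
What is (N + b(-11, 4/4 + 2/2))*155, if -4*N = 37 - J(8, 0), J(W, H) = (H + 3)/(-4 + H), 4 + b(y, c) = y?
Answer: -60605/16 ≈ -3787.8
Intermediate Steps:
b(y, c) = -4 + y
J(W, H) = (3 + H)/(-4 + H)
N = -151/16 (N = -(37 - (3 + 0)/(-4 + 0))/4 = -(37 - 3/(-4))/4 = -(37 - (-1)*3/4)/4 = -(37 - 1*(-¾))/4 = -(37 + ¾)/4 = -¼*151/4 = -151/16 ≈ -9.4375)
(N + b(-11, 4/4 + 2/2))*155 = (-151/16 + (-4 - 11))*155 = (-151/16 - 15)*155 = -391/16*155 = -60605/16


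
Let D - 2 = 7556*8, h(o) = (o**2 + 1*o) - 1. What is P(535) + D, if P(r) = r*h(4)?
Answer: 70615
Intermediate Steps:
h(o) = -1 + o + o**2 (h(o) = (o**2 + o) - 1 = (o + o**2) - 1 = -1 + o + o**2)
D = 60450 (D = 2 + 7556*8 = 2 + 60448 = 60450)
P(r) = 19*r (P(r) = r*(-1 + 4 + 4**2) = r*(-1 + 4 + 16) = r*19 = 19*r)
P(535) + D = 19*535 + 60450 = 10165 + 60450 = 70615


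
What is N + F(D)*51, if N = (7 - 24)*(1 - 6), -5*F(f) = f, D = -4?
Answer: 629/5 ≈ 125.80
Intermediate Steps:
F(f) = -f/5
N = 85 (N = -17*(-5) = 85)
N + F(D)*51 = 85 - 1/5*(-4)*51 = 85 + (4/5)*51 = 85 + 204/5 = 629/5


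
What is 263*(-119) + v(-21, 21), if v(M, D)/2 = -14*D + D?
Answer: -31843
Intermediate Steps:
v(M, D) = -26*D (v(M, D) = 2*(-14*D + D) = 2*(-13*D) = -26*D)
263*(-119) + v(-21, 21) = 263*(-119) - 26*21 = -31297 - 546 = -31843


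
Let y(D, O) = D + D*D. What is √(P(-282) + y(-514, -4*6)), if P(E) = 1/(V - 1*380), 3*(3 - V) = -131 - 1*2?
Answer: √262628323734/998 ≈ 513.50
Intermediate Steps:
V = 142/3 (V = 3 - (-131 - 1*2)/3 = 3 - (-131 - 2)/3 = 3 - ⅓*(-133) = 3 + 133/3 = 142/3 ≈ 47.333)
y(D, O) = D + D²
P(E) = -3/998 (P(E) = 1/(142/3 - 1*380) = 1/(142/3 - 380) = 1/(-998/3) = -3/998)
√(P(-282) + y(-514, -4*6)) = √(-3/998 - 514*(1 - 514)) = √(-3/998 - 514*(-513)) = √(-3/998 + 263682) = √(263154633/998) = √262628323734/998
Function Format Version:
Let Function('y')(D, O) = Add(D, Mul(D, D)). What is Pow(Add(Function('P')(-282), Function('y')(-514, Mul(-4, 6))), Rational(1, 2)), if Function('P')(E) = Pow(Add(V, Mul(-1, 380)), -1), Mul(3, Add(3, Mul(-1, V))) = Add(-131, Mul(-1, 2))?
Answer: Mul(Rational(1, 998), Pow(262628323734, Rational(1, 2))) ≈ 513.50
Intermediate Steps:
V = Rational(142, 3) (V = Add(3, Mul(Rational(-1, 3), Add(-131, Mul(-1, 2)))) = Add(3, Mul(Rational(-1, 3), Add(-131, -2))) = Add(3, Mul(Rational(-1, 3), -133)) = Add(3, Rational(133, 3)) = Rational(142, 3) ≈ 47.333)
Function('y')(D, O) = Add(D, Pow(D, 2))
Function('P')(E) = Rational(-3, 998) (Function('P')(E) = Pow(Add(Rational(142, 3), Mul(-1, 380)), -1) = Pow(Add(Rational(142, 3), -380), -1) = Pow(Rational(-998, 3), -1) = Rational(-3, 998))
Pow(Add(Function('P')(-282), Function('y')(-514, Mul(-4, 6))), Rational(1, 2)) = Pow(Add(Rational(-3, 998), Mul(-514, Add(1, -514))), Rational(1, 2)) = Pow(Add(Rational(-3, 998), Mul(-514, -513)), Rational(1, 2)) = Pow(Add(Rational(-3, 998), 263682), Rational(1, 2)) = Pow(Rational(263154633, 998), Rational(1, 2)) = Mul(Rational(1, 998), Pow(262628323734, Rational(1, 2)))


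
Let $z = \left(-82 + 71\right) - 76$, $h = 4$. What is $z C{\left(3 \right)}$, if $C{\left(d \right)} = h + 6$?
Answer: $-870$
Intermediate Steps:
$C{\left(d \right)} = 10$ ($C{\left(d \right)} = 4 + 6 = 10$)
$z = -87$ ($z = -11 - 76 = -87$)
$z C{\left(3 \right)} = \left(-87\right) 10 = -870$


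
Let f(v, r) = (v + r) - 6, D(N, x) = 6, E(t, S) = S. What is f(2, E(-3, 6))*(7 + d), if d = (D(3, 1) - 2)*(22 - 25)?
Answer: -10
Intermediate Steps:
f(v, r) = -6 + r + v (f(v, r) = (r + v) - 6 = -6 + r + v)
d = -12 (d = (6 - 2)*(22 - 25) = 4*(-3) = -12)
f(2, E(-3, 6))*(7 + d) = (-6 + 6 + 2)*(7 - 12) = 2*(-5) = -10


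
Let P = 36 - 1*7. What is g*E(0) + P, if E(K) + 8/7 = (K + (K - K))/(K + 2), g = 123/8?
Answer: 80/7 ≈ 11.429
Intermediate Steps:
g = 123/8 (g = 123*(1/8) = 123/8 ≈ 15.375)
E(K) = -8/7 + K/(2 + K) (E(K) = -8/7 + (K + (K - K))/(K + 2) = -8/7 + (K + 0)/(2 + K) = -8/7 + K/(2 + K))
P = 29 (P = 36 - 7 = 29)
g*E(0) + P = 123*((-16 - 1*0)/(7*(2 + 0)))/8 + 29 = 123*((1/7)*(-16 + 0)/2)/8 + 29 = 123*((1/7)*(1/2)*(-16))/8 + 29 = (123/8)*(-8/7) + 29 = -123/7 + 29 = 80/7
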